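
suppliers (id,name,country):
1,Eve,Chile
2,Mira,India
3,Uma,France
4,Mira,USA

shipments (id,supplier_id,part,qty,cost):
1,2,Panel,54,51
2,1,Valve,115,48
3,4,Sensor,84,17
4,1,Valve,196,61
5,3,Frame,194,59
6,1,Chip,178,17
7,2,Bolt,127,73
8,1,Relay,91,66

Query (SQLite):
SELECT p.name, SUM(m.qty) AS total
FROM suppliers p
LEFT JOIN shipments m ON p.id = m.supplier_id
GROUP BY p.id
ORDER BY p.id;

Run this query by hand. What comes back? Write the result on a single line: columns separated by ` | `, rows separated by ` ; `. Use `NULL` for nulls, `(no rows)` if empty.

Eve | 580 ; Mira | 181 ; Uma | 194 ; Mira | 84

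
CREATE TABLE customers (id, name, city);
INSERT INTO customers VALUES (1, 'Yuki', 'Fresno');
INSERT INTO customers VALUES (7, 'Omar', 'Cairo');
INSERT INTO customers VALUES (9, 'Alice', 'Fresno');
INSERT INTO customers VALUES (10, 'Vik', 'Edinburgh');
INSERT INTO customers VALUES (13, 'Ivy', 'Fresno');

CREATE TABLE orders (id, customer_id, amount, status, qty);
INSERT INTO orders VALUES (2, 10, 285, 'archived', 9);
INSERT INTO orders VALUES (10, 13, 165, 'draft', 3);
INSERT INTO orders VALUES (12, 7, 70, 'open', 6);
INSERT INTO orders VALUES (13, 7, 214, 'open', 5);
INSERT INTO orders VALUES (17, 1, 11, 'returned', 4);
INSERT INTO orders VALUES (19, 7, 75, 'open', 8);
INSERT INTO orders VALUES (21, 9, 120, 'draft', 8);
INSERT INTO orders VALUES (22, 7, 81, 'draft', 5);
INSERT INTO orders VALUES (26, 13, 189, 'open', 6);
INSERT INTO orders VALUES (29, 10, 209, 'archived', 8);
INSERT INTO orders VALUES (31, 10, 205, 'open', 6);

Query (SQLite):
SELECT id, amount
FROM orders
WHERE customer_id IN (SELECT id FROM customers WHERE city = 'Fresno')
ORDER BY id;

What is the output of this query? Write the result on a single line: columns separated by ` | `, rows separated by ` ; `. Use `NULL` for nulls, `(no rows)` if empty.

Inner query: customers.id where city = 'Fresno'.
Outer: keep orders rows whose customer_id is in that set.
Inner query → {1, 9, 13}

10 | 165 ; 17 | 11 ; 21 | 120 ; 26 | 189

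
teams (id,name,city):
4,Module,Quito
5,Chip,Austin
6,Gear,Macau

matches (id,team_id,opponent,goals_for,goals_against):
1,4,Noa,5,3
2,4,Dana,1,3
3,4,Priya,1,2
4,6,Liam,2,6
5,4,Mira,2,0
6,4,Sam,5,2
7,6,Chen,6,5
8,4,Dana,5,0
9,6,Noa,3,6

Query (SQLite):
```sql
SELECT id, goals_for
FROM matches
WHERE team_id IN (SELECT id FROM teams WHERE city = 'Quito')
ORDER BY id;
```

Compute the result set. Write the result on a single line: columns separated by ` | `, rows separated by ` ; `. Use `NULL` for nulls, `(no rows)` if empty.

Inner query: teams.id where city = 'Quito'.
Outer: keep matches rows whose team_id is in that set.
Inner query → {4}

1 | 5 ; 2 | 1 ; 3 | 1 ; 5 | 2 ; 6 | 5 ; 8 | 5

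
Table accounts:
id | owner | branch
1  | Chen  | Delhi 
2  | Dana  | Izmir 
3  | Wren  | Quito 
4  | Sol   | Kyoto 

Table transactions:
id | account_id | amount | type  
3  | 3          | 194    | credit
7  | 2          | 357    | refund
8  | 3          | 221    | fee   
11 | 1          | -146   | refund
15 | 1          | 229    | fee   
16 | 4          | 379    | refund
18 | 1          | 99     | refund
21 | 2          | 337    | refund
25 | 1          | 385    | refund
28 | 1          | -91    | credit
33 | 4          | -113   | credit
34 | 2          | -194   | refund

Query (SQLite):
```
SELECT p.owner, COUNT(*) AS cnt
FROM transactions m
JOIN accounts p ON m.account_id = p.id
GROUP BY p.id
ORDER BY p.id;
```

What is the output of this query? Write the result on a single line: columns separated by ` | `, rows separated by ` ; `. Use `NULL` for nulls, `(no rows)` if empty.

Chen | 5 ; Dana | 3 ; Wren | 2 ; Sol | 2

Join each transactions row to its accounts via account_id.
Group joined rows by accounts.id; compute COUNT(*) per group.
  1: ids {11, 15, 18, 25, 28} → COUNT(*)=5
  2: ids {7, 21, 34} → COUNT(*)=3
  3: ids {3, 8} → COUNT(*)=2
  4: ids {16, 33} → COUNT(*)=2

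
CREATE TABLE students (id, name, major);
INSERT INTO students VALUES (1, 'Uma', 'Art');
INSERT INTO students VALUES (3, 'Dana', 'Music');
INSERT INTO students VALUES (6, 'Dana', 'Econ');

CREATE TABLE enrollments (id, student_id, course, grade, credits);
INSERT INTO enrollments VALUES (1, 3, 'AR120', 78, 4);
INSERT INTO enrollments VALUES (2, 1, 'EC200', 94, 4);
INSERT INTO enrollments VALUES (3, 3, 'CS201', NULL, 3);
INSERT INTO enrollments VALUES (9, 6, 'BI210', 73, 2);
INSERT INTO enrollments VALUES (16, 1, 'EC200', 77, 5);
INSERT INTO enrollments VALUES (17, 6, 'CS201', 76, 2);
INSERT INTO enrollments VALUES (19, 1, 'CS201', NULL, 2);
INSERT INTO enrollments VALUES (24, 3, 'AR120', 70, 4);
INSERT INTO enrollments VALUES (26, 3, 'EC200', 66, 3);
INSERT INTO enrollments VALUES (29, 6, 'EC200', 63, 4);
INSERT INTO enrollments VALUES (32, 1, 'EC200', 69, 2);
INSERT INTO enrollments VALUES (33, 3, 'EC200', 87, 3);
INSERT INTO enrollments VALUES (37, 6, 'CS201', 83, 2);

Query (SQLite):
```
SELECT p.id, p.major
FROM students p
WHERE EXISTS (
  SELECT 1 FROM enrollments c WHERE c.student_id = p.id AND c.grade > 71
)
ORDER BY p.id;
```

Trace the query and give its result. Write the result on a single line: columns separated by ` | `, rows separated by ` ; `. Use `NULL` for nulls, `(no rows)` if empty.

1 | Art ; 3 | Music ; 6 | Econ

For each students row, check whether any enrollments with matching student_id has grade > 71.
Keep rows where that is true.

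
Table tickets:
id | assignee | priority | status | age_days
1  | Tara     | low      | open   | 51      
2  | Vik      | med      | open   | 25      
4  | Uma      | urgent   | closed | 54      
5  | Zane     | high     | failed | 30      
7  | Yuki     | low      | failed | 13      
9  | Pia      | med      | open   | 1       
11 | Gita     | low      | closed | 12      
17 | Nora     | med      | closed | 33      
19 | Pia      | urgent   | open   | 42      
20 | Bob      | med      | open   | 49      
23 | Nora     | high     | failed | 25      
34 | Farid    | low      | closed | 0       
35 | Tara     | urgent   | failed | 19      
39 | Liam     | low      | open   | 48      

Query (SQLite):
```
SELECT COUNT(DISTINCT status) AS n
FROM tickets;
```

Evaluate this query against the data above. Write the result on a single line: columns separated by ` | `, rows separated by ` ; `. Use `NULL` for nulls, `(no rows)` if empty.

Count distinct non-NULL status values.

3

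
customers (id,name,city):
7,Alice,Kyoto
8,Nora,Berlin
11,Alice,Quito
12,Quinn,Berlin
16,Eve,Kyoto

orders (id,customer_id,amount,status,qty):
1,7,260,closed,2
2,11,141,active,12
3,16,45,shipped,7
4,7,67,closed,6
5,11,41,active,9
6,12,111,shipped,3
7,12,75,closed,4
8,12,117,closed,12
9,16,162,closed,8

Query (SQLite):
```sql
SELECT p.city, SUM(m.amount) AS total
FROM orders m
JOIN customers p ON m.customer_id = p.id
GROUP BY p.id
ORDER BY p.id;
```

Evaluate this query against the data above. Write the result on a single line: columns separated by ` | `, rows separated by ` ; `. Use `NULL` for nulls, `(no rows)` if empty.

Kyoto | 327 ; Quito | 182 ; Berlin | 303 ; Kyoto | 207

Join each orders row to its customers via customer_id.
Group joined rows by customers.id; compute SUM(m.amount) per group.
  7: ids {1, 4} → SUM(m.amount)=327
  11: ids {2, 5} → SUM(m.amount)=182
  12: ids {6, 7, 8} → SUM(m.amount)=303
  16: ids {3, 9} → SUM(m.amount)=207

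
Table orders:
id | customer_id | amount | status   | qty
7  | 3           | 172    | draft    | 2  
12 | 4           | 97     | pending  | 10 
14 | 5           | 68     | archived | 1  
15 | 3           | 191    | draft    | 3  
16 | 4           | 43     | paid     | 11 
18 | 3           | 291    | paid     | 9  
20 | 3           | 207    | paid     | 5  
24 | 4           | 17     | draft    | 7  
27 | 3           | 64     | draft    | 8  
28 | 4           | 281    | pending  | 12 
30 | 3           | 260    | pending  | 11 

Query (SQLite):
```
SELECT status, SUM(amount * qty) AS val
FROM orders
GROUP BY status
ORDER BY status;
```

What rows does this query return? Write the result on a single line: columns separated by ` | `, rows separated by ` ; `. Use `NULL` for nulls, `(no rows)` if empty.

For each row compute amount * qty.
Group by status; take SUM of the expression per group.
  archived: ids {14} → SUM(amount * qty)=68
  draft: ids {7, 15, 24, 27} → SUM(amount * qty)=1548
  paid: ids {16, 18, 20} → SUM(amount * qty)=4127
  pending: ids {12, 28, 30} → SUM(amount * qty)=7202

archived | 68 ; draft | 1548 ; paid | 4127 ; pending | 7202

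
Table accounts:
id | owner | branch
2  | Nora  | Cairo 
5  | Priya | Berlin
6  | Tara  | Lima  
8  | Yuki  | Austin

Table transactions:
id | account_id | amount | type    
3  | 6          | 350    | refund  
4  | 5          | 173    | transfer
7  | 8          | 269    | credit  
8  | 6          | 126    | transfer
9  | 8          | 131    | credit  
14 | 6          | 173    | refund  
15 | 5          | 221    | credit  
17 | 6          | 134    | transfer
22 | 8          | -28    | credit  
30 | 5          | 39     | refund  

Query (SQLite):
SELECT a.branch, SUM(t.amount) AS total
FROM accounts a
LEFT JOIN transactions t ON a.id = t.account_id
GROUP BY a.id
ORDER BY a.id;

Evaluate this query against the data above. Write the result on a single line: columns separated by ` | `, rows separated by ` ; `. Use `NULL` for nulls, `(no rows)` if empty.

Cairo | NULL ; Berlin | 433 ; Lima | 783 ; Austin | 372

LEFT JOIN keeps every accounts row; unmatched ones get NULL for transactions columns.
Group by accounts.id and compute SUM(t.amount). SUM over an all-NULL group is NULL.
  2: ids {—} → SUM(t.amount)=NULL
  5: ids {4, 15, 30} → SUM(t.amount)=433
  6: ids {3, 8, 14, 17} → SUM(t.amount)=783
  8: ids {7, 9, 22} → SUM(t.amount)=372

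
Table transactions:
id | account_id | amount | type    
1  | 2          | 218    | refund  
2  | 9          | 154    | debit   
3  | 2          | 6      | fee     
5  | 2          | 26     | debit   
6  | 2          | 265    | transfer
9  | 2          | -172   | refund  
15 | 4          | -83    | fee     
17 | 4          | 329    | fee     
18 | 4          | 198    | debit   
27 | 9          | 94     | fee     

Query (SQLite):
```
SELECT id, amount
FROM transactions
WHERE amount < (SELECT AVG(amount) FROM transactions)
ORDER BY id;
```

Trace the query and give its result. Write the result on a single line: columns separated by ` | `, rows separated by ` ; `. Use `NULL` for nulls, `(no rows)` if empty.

Scalar subquery: AVG(amount) over all transactions rows = 103.5.
Keep rows where amount < that value.

3 | 6 ; 5 | 26 ; 9 | -172 ; 15 | -83 ; 27 | 94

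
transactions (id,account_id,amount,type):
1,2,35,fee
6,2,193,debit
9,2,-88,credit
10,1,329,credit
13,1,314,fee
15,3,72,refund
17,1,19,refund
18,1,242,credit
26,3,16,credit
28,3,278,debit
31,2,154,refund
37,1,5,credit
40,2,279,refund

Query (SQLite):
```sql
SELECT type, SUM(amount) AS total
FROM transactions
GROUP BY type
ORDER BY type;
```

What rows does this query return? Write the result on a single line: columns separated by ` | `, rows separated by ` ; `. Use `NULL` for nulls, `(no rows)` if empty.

Partition transactions by type; compute SUM(amount) within each group.
  credit: ids {9, 10, 18, 26, 37} → SUM(amount)=504
  debit: ids {6, 28} → SUM(amount)=471
  fee: ids {1, 13} → SUM(amount)=349
  refund: ids {15, 17, 31, 40} → SUM(amount)=524

credit | 504 ; debit | 471 ; fee | 349 ; refund | 524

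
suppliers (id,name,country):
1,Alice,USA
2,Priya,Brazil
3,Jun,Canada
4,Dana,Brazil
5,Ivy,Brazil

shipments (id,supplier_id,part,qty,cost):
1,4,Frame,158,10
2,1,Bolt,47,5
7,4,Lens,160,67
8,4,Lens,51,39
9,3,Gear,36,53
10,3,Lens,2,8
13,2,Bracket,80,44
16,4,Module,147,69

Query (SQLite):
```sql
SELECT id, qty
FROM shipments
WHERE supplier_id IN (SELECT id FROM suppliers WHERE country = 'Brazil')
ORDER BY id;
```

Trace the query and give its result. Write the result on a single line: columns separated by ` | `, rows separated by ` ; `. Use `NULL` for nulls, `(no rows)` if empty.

1 | 158 ; 7 | 160 ; 8 | 51 ; 13 | 80 ; 16 | 147

Inner query: suppliers.id where country = 'Brazil'.
Outer: keep shipments rows whose supplier_id is in that set.
Inner query → {2, 4, 5}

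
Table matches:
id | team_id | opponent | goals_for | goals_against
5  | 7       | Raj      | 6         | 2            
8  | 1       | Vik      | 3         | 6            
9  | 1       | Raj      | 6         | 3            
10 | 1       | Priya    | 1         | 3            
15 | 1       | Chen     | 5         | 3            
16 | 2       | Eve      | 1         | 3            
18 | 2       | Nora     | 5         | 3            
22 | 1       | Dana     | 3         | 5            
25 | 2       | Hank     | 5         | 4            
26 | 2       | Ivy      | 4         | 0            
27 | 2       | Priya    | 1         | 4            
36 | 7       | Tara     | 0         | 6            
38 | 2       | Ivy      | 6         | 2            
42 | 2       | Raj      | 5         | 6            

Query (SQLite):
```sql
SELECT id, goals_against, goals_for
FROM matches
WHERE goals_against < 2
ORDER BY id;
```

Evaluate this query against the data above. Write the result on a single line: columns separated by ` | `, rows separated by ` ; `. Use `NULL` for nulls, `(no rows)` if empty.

goals_against < 2: ids {26}

26 | 0 | 4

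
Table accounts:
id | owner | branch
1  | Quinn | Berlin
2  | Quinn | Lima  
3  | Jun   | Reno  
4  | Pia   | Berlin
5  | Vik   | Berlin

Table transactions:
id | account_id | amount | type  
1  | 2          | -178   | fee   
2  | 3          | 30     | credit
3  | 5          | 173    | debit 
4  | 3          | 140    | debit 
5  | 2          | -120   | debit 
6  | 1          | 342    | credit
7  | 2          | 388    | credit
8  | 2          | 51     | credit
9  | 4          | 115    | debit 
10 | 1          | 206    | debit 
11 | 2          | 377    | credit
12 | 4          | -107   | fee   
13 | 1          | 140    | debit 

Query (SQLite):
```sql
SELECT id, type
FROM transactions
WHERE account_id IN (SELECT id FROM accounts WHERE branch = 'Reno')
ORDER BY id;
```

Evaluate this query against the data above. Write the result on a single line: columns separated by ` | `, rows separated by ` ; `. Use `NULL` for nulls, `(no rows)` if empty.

Inner query: accounts.id where branch = 'Reno'.
Outer: keep transactions rows whose account_id is in that set.
Inner query → {3}

2 | credit ; 4 | debit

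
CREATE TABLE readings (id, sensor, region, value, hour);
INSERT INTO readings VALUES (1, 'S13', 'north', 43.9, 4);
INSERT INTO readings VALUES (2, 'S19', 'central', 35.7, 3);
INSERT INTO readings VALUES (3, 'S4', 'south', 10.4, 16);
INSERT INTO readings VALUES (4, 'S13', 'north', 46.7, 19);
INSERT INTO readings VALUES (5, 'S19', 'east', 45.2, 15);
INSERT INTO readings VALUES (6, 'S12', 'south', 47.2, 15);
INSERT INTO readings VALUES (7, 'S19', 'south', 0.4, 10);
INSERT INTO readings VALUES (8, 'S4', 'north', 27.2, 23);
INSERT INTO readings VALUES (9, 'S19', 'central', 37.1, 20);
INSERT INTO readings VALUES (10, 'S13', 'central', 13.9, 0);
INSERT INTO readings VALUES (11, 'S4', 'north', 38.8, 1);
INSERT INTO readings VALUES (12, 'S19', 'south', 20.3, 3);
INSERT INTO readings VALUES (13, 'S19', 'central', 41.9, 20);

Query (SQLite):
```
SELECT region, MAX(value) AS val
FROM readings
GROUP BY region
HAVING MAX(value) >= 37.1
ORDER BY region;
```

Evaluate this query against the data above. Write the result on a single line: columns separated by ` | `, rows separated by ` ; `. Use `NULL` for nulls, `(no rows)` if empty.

Partition readings by region; compute MAX(value) within each group.
HAVING: keep groups where MAX(value) >= 37.1.
  central: ids {2, 9, 10, 13} → MAX(value)=41.9
  east: ids {5} → MAX(value)=45.2
  north: ids {1, 4, 8, 11} → MAX(value)=46.7
  south: ids {3, 6, 7, 12} → MAX(value)=47.2

central | 41.9 ; east | 45.2 ; north | 46.7 ; south | 47.2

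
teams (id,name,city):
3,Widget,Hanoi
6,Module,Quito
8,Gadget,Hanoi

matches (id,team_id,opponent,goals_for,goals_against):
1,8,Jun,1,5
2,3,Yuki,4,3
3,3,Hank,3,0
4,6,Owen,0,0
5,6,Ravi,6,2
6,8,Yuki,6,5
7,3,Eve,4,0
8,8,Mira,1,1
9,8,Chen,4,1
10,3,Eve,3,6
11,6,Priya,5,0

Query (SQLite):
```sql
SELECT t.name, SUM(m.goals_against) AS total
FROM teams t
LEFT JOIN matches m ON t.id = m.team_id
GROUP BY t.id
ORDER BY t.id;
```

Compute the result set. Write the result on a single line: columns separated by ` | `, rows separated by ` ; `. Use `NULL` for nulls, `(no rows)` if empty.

LEFT JOIN keeps every teams row; unmatched ones get NULL for matches columns.
Group by teams.id and compute SUM(m.goals_against). SUM over an all-NULL group is NULL.
  3: ids {2, 3, 7, 10} → SUM(m.goals_against)=9
  6: ids {4, 5, 11} → SUM(m.goals_against)=2
  8: ids {1, 6, 8, 9} → SUM(m.goals_against)=12

Widget | 9 ; Module | 2 ; Gadget | 12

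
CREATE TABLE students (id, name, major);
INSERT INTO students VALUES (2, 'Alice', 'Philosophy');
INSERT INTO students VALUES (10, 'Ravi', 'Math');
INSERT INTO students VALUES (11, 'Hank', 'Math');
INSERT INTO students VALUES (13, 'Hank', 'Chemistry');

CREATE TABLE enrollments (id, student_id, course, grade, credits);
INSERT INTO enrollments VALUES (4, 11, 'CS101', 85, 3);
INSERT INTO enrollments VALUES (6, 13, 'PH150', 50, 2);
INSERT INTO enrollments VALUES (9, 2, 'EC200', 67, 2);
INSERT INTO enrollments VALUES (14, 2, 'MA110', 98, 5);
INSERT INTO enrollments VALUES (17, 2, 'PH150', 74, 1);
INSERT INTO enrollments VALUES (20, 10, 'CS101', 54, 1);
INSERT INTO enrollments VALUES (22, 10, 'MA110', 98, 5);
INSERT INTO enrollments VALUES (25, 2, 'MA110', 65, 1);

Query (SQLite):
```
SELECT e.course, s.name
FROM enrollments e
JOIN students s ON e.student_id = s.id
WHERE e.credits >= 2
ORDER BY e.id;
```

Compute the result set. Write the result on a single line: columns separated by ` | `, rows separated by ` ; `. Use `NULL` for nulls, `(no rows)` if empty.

CS101 | Hank ; PH150 | Hank ; EC200 | Alice ; MA110 | Alice ; MA110 | Ravi

Each enrollments row matches the students row where student_id = students.id.
Then keep rows with e.credits >= 2.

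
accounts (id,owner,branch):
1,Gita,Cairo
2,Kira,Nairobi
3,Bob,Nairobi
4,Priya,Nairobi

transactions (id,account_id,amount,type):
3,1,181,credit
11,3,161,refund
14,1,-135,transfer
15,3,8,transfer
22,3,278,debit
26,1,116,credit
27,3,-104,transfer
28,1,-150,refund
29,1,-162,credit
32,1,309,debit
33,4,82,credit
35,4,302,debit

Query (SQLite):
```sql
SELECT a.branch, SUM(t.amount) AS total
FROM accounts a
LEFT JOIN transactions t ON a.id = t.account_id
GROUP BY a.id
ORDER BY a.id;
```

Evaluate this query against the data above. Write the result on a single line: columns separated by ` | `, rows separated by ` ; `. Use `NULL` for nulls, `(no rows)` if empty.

Cairo | 159 ; Nairobi | NULL ; Nairobi | 343 ; Nairobi | 384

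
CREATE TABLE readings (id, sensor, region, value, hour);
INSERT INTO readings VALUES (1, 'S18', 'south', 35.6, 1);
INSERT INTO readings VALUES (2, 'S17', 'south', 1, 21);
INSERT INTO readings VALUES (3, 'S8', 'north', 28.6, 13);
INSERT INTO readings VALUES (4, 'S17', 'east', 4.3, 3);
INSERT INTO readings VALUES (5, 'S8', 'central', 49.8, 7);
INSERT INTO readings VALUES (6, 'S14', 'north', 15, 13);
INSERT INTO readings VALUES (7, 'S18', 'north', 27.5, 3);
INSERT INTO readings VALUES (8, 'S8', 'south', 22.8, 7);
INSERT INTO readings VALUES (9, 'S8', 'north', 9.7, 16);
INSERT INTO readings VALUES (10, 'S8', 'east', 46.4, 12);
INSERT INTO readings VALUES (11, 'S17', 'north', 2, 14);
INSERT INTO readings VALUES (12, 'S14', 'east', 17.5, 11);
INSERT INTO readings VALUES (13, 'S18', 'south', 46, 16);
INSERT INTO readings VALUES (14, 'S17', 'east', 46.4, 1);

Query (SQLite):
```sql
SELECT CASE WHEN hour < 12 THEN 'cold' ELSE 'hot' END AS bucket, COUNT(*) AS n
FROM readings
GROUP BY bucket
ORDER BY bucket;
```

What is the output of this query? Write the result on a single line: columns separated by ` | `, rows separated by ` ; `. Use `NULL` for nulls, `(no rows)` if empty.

cold | 7 ; hot | 7

Bucket rows by hour < 12 → 'cold' else 'hot'; count each bucket.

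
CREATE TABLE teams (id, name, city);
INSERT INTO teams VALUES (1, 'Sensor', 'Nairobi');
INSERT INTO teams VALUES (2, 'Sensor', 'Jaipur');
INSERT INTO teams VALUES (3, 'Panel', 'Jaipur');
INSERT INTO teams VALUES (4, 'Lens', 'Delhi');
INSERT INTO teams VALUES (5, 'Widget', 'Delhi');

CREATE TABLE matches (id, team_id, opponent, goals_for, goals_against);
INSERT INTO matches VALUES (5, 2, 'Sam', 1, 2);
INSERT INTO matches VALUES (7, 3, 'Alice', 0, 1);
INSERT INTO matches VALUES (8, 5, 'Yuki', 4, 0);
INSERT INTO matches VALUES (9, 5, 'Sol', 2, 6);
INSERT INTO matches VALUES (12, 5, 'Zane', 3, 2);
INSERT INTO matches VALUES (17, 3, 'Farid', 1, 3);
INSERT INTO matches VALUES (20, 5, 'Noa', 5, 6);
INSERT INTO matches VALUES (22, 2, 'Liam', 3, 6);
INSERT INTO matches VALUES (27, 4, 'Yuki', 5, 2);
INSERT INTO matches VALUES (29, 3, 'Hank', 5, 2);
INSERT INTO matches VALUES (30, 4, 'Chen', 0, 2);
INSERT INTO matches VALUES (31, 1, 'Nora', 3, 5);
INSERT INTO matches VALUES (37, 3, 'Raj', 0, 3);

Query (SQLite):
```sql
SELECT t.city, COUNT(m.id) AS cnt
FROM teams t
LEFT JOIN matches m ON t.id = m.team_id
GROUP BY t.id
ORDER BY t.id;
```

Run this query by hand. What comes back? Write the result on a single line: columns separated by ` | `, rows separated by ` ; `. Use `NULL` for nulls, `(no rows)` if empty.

Nairobi | 1 ; Jaipur | 2 ; Jaipur | 4 ; Delhi | 2 ; Delhi | 4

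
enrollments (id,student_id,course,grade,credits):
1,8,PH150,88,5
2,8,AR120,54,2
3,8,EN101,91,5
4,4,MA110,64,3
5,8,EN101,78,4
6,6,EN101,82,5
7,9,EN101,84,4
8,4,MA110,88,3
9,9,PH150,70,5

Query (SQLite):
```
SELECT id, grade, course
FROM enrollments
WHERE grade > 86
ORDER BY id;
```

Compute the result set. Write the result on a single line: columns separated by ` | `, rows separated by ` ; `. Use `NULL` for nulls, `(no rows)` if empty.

1 | 88 | PH150 ; 3 | 91 | EN101 ; 8 | 88 | MA110

grade > 86: ids {1, 3, 8}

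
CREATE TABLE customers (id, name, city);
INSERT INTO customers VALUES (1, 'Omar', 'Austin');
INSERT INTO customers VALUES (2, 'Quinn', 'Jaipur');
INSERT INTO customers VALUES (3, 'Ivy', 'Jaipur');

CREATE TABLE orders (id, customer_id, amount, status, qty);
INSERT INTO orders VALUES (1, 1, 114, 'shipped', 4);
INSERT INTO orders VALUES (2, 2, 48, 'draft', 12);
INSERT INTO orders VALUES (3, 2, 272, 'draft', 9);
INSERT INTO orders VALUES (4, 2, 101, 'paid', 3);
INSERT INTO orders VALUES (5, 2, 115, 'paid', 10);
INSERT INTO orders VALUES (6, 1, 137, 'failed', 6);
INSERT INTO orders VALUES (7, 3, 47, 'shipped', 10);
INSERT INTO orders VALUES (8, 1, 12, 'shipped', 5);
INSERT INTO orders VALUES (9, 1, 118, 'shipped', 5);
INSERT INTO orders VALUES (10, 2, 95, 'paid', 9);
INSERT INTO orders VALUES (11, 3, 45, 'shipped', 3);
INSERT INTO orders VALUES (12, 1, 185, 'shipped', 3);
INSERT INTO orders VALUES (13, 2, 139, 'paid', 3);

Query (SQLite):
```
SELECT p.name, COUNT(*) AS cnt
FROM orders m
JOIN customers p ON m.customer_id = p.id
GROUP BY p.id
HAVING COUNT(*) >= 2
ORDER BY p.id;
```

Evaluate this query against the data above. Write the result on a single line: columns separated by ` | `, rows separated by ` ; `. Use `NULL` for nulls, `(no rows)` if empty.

Join each orders row to its customers via customer_id.
Group joined rows by customers.id; compute COUNT(*) per group.
HAVING: keep groups with count ≥ 2.
  1: ids {1, 6, 8, 9, 12} → COUNT(*)=5
  2: ids {2, 3, 4, 5, 10, 13} → COUNT(*)=6
  3: ids {7, 11} → COUNT(*)=2

Omar | 5 ; Quinn | 6 ; Ivy | 2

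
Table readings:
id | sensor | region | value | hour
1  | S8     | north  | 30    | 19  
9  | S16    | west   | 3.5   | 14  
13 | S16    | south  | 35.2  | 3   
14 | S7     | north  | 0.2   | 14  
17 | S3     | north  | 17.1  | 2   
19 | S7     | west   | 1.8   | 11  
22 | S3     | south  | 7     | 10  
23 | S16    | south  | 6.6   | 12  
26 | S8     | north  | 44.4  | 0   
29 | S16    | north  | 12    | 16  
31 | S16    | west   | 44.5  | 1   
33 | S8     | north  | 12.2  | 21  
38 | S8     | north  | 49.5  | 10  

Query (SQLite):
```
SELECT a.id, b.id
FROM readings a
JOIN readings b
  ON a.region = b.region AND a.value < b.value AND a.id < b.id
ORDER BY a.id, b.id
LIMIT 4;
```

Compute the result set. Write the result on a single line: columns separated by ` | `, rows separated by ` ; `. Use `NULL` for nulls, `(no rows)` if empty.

1 | 26 ; 1 | 38 ; 9 | 31 ; 14 | 17

Pairs (a,b) with same region, a.value < b.value, a.id < b.id.
region groups: north:{1,14,17,26,29,33,38} south:{13,22,23} west:{9,19,31}
Ordered by (a.id, b.id); first 4.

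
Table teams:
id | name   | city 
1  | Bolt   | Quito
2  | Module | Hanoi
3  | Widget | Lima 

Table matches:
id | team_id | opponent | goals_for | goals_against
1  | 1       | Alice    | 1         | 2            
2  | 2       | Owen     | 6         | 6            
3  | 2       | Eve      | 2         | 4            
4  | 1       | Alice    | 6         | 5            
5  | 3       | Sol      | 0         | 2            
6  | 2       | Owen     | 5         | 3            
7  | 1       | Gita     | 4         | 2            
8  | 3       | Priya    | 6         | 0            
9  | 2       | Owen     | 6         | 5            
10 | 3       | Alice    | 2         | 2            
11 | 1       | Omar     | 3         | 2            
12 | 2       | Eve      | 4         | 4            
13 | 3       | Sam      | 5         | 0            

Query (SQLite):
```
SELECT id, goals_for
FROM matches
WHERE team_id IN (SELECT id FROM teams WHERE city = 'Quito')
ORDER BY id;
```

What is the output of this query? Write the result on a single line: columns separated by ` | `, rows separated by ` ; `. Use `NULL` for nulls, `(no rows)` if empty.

Inner query: teams.id where city = 'Quito'.
Outer: keep matches rows whose team_id is in that set.
Inner query → {1}

1 | 1 ; 4 | 6 ; 7 | 4 ; 11 | 3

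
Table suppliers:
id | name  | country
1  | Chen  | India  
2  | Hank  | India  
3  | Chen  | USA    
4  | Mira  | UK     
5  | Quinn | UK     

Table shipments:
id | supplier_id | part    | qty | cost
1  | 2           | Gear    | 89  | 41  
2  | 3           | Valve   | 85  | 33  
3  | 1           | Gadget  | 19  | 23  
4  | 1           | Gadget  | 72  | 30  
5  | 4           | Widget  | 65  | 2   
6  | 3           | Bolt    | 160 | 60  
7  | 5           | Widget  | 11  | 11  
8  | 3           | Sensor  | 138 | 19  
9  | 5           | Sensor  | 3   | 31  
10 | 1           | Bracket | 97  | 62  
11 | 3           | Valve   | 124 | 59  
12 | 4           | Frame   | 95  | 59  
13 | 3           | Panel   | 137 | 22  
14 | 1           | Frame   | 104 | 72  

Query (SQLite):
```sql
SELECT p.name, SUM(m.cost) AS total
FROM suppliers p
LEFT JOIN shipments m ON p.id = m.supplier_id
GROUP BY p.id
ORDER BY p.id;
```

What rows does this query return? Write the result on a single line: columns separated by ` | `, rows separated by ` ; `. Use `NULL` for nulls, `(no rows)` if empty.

LEFT JOIN keeps every suppliers row; unmatched ones get NULL for shipments columns.
Group by suppliers.id and compute SUM(m.cost). SUM over an all-NULL group is NULL.
  1: ids {3, 4, 10, 14} → SUM(m.cost)=187
  2: ids {1} → SUM(m.cost)=41
  3: ids {2, 6, 8, 11, 13} → SUM(m.cost)=193
  4: ids {5, 12} → SUM(m.cost)=61
  5: ids {7, 9} → SUM(m.cost)=42

Chen | 187 ; Hank | 41 ; Chen | 193 ; Mira | 61 ; Quinn | 42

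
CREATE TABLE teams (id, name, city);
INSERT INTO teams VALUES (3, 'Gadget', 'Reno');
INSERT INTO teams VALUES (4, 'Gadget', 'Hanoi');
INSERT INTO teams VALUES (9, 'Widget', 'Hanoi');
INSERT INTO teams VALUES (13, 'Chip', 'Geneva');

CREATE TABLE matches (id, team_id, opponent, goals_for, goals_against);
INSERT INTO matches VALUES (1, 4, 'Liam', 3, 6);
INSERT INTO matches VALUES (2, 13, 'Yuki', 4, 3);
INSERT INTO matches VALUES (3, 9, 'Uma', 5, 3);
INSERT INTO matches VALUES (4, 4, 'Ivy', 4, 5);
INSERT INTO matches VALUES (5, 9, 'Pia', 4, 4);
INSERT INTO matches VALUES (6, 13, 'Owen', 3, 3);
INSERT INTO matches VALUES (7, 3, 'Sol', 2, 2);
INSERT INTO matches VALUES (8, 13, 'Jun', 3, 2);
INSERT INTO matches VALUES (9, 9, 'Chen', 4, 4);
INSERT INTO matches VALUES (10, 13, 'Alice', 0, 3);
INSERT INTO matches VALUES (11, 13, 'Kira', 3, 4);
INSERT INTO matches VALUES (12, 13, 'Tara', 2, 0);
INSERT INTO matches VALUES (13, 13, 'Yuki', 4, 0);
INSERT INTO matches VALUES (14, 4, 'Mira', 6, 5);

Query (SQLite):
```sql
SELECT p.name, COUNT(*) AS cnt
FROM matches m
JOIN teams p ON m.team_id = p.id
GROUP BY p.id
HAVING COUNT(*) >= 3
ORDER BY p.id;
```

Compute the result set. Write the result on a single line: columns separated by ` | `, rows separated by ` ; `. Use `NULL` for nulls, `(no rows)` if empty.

Gadget | 3 ; Widget | 3 ; Chip | 7

Join each matches row to its teams via team_id.
Group joined rows by teams.id; compute COUNT(*) per group.
HAVING: keep groups with count ≥ 3.
  3: ids {7} → COUNT(*)=1
  4: ids {1, 4, 14} → COUNT(*)=3
  9: ids {3, 5, 9} → COUNT(*)=3
  13: ids {2, 6, 8, 10, 11, 12, 13} → COUNT(*)=7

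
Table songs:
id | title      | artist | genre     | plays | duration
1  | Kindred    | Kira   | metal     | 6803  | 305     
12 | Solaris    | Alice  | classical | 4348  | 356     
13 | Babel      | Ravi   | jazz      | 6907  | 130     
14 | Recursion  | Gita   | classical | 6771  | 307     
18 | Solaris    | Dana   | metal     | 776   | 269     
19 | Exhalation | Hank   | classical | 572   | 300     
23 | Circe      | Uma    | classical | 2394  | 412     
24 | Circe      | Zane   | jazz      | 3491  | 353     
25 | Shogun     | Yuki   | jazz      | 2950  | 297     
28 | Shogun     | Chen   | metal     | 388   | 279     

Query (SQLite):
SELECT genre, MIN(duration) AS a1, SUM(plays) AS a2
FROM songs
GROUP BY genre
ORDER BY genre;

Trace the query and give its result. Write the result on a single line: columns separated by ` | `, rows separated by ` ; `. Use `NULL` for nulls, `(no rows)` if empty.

classical | 300 | 14085 ; jazz | 130 | 13348 ; metal | 269 | 7967

Group songs by genre.
Per group compute: MIN(duration), SUM(plays).
  classical: ids {12, 14, 19, 23} → MIN(duration)=300, SUM(plays)=14085
  jazz: ids {13, 24, 25} → MIN(duration)=130, SUM(plays)=13348
  metal: ids {1, 18, 28} → MIN(duration)=269, SUM(plays)=7967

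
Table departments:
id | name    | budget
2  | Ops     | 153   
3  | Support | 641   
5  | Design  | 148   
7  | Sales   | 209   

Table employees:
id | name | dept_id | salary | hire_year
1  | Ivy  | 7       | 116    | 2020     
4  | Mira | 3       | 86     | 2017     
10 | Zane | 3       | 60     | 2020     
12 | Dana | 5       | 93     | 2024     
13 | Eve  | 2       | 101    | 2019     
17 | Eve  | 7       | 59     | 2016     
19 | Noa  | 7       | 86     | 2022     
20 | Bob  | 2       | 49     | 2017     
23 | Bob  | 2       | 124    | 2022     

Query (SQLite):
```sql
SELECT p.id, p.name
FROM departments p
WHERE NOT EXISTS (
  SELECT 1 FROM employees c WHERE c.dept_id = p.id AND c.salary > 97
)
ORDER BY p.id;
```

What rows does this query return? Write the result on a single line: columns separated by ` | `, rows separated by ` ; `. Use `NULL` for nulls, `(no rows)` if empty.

3 | Support ; 5 | Design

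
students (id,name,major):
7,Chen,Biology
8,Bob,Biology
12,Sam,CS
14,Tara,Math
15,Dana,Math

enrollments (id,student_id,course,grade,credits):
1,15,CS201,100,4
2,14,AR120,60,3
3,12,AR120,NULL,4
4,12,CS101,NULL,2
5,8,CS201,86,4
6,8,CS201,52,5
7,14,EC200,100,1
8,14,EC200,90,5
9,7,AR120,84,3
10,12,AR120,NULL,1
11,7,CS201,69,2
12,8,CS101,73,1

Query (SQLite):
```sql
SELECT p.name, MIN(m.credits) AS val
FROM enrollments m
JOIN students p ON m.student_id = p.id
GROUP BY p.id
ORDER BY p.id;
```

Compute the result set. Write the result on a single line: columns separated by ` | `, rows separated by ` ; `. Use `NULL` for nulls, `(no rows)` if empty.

Join each enrollments row to its students via student_id.
Group joined rows by students.id; compute MIN(m.credits) per group.
  7: ids {9, 11} → MIN(m.credits)=2
  8: ids {5, 6, 12} → MIN(m.credits)=1
  12: ids {3, 4, 10} → MIN(m.credits)=1
  14: ids {2, 7, 8} → MIN(m.credits)=1
  15: ids {1} → MIN(m.credits)=4

Chen | 2 ; Bob | 1 ; Sam | 1 ; Tara | 1 ; Dana | 4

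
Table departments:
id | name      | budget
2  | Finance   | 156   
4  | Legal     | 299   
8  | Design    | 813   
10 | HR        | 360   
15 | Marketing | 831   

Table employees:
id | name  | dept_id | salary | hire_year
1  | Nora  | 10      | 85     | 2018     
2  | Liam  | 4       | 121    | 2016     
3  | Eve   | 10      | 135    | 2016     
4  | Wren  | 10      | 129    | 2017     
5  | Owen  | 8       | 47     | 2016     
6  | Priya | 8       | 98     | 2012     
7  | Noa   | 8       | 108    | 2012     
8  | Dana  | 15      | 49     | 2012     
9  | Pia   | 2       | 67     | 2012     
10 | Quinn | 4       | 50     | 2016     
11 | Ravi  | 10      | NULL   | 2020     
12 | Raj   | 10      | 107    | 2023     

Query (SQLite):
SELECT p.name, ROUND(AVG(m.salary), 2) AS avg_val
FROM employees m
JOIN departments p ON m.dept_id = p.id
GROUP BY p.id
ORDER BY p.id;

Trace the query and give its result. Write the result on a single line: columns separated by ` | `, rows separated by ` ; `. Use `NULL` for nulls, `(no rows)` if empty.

Finance | 67 ; Legal | 85.5 ; Design | 84.33 ; HR | 114 ; Marketing | 49

Join each employees row to its departments via dept_id.
Group joined rows by departments.id; compute ROUND(AVG(m.salary), 2) per group.
  2: ids {9} → ROUND(AVG(m.salary), 2)=67
  4: ids {2, 10} → ROUND(AVG(m.salary), 2)=85.5
  8: ids {5, 6, 7} → ROUND(AVG(m.salary), 2)=84.33
  10: ids {1, 3, 4, 11, 12} → ROUND(AVG(m.salary), 2)=114
  15: ids {8} → ROUND(AVG(m.salary), 2)=49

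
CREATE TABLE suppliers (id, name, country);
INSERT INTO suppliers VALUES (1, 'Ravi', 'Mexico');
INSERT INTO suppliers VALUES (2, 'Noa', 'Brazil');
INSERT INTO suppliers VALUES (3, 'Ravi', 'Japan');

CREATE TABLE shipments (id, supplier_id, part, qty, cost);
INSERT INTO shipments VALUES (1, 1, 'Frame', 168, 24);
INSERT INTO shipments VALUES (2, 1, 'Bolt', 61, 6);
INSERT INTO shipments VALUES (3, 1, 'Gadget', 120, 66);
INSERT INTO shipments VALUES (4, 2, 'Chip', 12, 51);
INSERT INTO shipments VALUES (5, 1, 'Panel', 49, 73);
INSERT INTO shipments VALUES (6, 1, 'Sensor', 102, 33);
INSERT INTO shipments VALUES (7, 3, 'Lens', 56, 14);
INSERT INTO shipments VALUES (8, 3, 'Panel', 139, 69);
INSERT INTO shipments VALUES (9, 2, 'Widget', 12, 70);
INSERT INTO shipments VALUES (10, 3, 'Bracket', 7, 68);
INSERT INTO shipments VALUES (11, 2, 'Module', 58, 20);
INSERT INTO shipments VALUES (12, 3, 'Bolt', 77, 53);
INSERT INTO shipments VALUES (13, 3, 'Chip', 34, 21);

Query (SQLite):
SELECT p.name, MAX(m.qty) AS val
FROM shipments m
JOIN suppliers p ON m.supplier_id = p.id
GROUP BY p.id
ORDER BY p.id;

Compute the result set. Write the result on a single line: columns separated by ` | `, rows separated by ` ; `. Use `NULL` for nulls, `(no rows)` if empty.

Ravi | 168 ; Noa | 58 ; Ravi | 139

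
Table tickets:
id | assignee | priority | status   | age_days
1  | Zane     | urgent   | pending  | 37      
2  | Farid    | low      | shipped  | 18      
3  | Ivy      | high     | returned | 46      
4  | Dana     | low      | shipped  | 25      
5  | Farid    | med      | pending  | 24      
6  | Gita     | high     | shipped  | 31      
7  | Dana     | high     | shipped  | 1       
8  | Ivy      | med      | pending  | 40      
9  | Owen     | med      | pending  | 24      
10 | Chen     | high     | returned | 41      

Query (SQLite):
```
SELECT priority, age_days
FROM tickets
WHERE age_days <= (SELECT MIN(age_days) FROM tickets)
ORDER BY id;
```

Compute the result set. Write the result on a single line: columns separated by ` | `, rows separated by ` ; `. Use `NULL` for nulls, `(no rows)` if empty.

high | 1

Scalar subquery: MIN(age_days) over all tickets rows = 1.
Keep rows where age_days <= that value.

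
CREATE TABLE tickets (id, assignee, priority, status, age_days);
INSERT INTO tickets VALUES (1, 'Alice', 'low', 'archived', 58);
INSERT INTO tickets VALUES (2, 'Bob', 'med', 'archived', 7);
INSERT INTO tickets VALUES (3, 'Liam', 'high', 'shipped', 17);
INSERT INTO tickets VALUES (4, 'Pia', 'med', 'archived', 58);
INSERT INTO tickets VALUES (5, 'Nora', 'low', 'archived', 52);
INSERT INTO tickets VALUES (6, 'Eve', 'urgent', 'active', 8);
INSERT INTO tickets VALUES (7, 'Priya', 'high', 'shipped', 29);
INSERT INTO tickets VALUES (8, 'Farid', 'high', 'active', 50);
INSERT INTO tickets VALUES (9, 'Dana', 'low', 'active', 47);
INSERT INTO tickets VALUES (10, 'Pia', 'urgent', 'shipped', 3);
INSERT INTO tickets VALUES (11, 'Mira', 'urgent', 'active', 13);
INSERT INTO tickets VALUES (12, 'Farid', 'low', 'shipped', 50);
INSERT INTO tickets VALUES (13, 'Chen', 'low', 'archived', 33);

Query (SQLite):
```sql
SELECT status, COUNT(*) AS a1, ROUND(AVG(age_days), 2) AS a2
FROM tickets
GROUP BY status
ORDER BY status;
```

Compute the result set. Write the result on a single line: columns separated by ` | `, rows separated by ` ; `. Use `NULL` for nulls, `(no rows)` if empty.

active | 4 | 29.5 ; archived | 5 | 41.6 ; shipped | 4 | 24.75

Group tickets by status.
Per group compute: COUNT(*), ROUND(AVG(age_days), 2).
  active: ids {6, 8, 9, 11} → COUNT(*)=4, ROUND(AVG(age_days), 2)=29.5
  archived: ids {1, 2, 4, 5, 13} → COUNT(*)=5, ROUND(AVG(age_days), 2)=41.6
  shipped: ids {3, 7, 10, 12} → COUNT(*)=4, ROUND(AVG(age_days), 2)=24.75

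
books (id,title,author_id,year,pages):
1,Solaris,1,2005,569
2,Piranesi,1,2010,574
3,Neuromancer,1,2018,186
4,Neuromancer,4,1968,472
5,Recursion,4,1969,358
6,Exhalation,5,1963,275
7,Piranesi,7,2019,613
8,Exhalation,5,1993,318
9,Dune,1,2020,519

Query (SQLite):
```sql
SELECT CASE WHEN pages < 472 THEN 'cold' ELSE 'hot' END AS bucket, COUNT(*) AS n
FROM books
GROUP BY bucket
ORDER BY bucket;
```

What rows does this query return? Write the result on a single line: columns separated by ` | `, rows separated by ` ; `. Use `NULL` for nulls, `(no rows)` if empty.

cold | 4 ; hot | 5

Bucket rows by pages < 472 → 'cold' else 'hot'; count each bucket.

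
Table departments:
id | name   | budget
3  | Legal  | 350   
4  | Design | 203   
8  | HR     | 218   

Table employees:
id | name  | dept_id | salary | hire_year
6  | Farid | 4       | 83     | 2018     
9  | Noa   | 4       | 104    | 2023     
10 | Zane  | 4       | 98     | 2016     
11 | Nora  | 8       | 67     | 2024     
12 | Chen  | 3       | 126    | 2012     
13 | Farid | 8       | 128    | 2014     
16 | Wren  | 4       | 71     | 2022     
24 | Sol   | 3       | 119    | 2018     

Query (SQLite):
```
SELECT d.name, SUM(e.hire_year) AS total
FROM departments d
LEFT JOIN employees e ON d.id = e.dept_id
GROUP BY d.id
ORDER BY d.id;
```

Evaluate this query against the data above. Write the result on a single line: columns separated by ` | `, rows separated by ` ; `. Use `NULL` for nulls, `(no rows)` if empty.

Legal | 4030 ; Design | 8079 ; HR | 4038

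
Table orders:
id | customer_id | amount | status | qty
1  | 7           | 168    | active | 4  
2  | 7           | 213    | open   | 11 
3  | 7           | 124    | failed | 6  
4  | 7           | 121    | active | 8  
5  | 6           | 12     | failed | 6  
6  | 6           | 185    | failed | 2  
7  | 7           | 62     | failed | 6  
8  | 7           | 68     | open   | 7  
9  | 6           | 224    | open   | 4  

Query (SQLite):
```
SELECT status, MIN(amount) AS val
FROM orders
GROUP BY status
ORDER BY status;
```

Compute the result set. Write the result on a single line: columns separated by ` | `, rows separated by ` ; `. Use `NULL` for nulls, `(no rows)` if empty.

Partition orders by status; compute MIN(amount) within each group.
  active: ids {1, 4} → MIN(amount)=121
  failed: ids {3, 5, 6, 7} → MIN(amount)=12
  open: ids {2, 8, 9} → MIN(amount)=68

active | 121 ; failed | 12 ; open | 68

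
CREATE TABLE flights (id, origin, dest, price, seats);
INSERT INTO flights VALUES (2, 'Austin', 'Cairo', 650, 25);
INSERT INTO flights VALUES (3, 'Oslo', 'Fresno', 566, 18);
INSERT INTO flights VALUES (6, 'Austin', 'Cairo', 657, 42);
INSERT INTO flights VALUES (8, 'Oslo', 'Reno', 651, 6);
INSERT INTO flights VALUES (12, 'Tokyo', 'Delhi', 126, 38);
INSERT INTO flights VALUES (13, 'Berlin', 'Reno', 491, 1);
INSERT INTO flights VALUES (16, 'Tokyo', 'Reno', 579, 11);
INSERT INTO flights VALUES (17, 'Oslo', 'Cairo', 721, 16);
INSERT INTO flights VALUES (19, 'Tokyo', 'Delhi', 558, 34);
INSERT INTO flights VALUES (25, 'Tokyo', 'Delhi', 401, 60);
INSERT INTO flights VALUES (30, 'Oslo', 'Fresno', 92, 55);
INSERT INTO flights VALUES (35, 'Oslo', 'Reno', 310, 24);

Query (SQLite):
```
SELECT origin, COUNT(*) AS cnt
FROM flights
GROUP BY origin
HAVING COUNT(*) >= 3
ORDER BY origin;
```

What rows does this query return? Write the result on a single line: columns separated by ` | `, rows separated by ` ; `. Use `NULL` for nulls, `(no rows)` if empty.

Partition flights by origin; compute COUNT(*) within each group.
HAVING: keep groups with count ≥ 3.
  Austin: ids {2, 6} → COUNT(*)=2
  Berlin: ids {13} → COUNT(*)=1
  Oslo: ids {3, 8, 17, 30, 35} → COUNT(*)=5
  Tokyo: ids {12, 16, 19, 25} → COUNT(*)=4

Oslo | 5 ; Tokyo | 4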